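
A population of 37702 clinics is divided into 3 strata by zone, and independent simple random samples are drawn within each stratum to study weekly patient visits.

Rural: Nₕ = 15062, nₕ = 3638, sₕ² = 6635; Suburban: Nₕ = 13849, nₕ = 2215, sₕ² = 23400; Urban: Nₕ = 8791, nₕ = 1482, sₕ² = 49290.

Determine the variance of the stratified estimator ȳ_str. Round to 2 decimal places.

2.92

Var(ȳ_str) = Σₕ Wₕ²(1 − fₕ)sₕ²/nₕ with Wₕ = Nₕ/N, N = 37702.
Rural: Wₕ = 0.39950135; term = 0.39950135²·(1 − 0.24153499)·6635/3638 = 0.2207752.
Suburban: Wₕ = 0.36732799; term = 0.36732799²·(1 − 0.15993935)·23400/2215 = 1.1974595.
Urban: Wₕ = 0.23317065; term = 0.23317065²·(1 − 0.16858150)·49290/1482 = 1.5034122.
Sum = 2.9216469.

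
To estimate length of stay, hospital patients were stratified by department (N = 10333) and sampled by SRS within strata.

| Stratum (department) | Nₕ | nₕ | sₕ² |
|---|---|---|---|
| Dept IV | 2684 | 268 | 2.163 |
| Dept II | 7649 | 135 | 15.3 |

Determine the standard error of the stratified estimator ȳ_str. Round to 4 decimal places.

Var(ȳ_str) = Σₕ Wₕ²(1 − fₕ)sₕ²/nₕ with Wₕ = Nₕ/N, N = 10333.
Dept IV: Wₕ = 0.25975031; term = 0.25975031²·(1 − 0.09985097)·2.163/268 = 4.9017178 × 10^-4.
Dept II: Wₕ = 0.74024969; term = 0.74024969²·(1 − 0.01764937)·15.3/135 = 0.061007139.
Sum = 0.061497311.
SE = √(0.061497311) = 0.2480.

0.2480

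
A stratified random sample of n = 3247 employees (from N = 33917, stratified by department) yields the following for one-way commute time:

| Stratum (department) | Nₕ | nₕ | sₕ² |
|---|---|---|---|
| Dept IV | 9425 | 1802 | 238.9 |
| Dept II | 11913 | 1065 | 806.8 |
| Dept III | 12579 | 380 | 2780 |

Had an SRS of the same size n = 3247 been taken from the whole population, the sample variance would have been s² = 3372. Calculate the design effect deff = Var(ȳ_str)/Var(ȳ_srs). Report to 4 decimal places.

1.1386

Var(ȳ_str) = Σ Wₕ²(1−fₕ)sₕ²/nₕ with Wₕ = Nₕ/33917:
  Dept IV: (9425/33917)²·(1−1802/9425)·238.9/1802 = 0.0082800656
  Dept II: (11913/33917)²·(1−1065/11913)·806.8/1065 = 0.085104444
  Dept III: (12579/33917)²·(1−380/12579)·2780/380 = 0.9758806
  → Var(ȳ_str) = 1.0692651.
Var(ȳ_srs) = (1 − 3247/33917)·3372/3247 = 0.9390779.
deff = 1.0692651 / 0.9390779 = 1.1386.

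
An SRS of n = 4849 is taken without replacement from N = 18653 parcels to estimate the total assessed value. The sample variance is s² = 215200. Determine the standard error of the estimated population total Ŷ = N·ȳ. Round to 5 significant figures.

106900

Var(Ŷ) = N²·Var(ȳ) = N²·(1 − n/N)·s²/n.
f = 4849/18653 = 0.25995818; Var(ȳ) = 0.74004182·215200/4849 = 32.843266.
Var(Ŷ) = 18653² · 32.843266 = 1.1427302 × 10^10.
SE(Ŷ) = √(1.1427302 × 10^10) = 106900.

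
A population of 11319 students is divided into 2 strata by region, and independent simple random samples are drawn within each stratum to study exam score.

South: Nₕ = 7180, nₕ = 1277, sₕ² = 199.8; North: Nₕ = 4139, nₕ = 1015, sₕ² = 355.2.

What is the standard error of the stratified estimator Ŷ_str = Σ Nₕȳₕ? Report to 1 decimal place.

Var(Ŷ_str) = Σₕ Nₕ²(1 − fₕ)sₕ²/nₕ.
South: 7180²·(1 − 1277/7180)·199.8/1277 = 6.6313479 × 10^6.
North: 4139²·(1 − 1015/4139)·355.2/1015 = 4.5249456 × 10^6.
Sum = 1.1156294 × 10^7.
SE = √(1.1156294 × 10^7) = 3340.1.

3340.1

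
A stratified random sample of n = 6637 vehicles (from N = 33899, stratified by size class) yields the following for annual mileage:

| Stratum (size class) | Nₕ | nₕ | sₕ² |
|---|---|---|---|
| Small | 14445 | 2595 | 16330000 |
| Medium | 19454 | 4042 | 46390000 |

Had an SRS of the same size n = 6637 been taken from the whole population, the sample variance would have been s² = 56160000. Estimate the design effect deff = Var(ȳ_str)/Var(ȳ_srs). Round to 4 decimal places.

0.5778

Var(ȳ_str) = Σ Wₕ²(1−fₕ)sₕ²/nₕ with Wₕ = Nₕ/33899:
  Small: (14445/33899)²·(1−2595/14445)·16330000/2595 = 937.36977
  Medium: (19454/33899)²·(1−4042/19454)·46390000/4042 = 2994.4854
  → Var(ȳ_str) = 3931.8552.
Var(ȳ_srs) = (1 − 6637/33899)·56160000/6637 = 6804.9683.
deff = 3931.8552 / 6804.9683 = 0.5778.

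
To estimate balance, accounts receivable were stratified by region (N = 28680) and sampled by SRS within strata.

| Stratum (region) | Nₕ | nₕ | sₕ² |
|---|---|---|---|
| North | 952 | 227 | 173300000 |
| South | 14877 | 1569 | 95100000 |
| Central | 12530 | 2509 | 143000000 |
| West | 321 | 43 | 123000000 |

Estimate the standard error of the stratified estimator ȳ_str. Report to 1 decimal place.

155.7

Var(ȳ_str) = Σₕ Wₕ²(1 − fₕ)sₕ²/nₕ with Wₕ = Nₕ/N, N = 28680.
North: Wₕ = 0.03319386; term = 0.03319386²·(1 − 0.23844538)·173300000/227 = 640.60359.
South: Wₕ = 0.51872385; term = 0.51872385²·(1 − 0.10546481)·95100000/1569 = 14589.064.
Central: Wₕ = 0.43688982; term = 0.43688982²·(1 − 0.20023943)·143000000/2509 = 8700.3999.
West: Wₕ = 0.01119247; term = 0.01119247²·(1 − 0.13395639)·123000000/43 = 310.33316.
Sum = 24240.401.
SE = √(24240.401) = 155.7.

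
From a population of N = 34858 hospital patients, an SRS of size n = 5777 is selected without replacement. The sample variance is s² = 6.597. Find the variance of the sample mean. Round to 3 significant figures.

9.53 × 10^-4

Under SRS without replacement, Var(ȳ) = (1 − f)·s²/n with f = n/N = 5777/34858 = 0.16572953.
Var(ȳ) = (1 − 0.16572953)·6.597/5777 = 0.83427047·0.0011419422 = 9.5268864 × 10^-4.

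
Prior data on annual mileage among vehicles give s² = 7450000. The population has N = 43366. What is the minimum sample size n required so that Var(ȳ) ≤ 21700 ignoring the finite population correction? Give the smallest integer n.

344

Without fpc, n₀ = s²/D = 7450000/21700 = 343.3180.
Rounding up, n = 344.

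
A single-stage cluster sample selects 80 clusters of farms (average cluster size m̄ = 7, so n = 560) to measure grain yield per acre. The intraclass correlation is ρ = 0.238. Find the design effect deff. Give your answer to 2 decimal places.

deff = 1 + (7 − 1)·0.238 = 1 + 1.428 = 2.428.

2.43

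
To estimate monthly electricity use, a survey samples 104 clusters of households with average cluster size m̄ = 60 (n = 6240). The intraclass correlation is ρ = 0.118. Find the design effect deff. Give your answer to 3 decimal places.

7.962

deff = 1 + (60 − 1)·0.118 = 1 + 6.962 = 7.962.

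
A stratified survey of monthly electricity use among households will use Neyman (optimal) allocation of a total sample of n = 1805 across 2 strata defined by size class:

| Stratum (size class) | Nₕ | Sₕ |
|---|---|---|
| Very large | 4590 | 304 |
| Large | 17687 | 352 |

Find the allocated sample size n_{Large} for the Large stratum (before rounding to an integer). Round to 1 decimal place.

1474.5

Neyman allocation: nₕ = n·NₕSₕ / Σⱼ NⱼSⱼ.
Σ NⱼSⱼ = 4590·304 + 17687·352 = 7.621184 × 10^6.
n_{Large} = 1805·17687·352 / (7.621184 × 10^6) = 1474.5.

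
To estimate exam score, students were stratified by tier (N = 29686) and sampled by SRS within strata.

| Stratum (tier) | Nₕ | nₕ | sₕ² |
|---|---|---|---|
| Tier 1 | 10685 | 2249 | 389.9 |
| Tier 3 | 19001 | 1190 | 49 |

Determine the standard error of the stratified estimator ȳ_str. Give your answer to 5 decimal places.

Var(ȳ_str) = Σₕ Wₕ²(1 − fₕ)sₕ²/nₕ with Wₕ = Nₕ/N, N = 29686.
Tier 1: Wₕ = 0.35993398; term = 0.35993398²·(1 − 0.21048198)·389.9/2249 = 0.017732563.
Tier 3: Wₕ = 0.64006602; term = 0.64006602²·(1 − 0.06262828)·49/1190 = 0.015812863.
Sum = 0.033545426.
SE = √(0.033545426) = 0.18315.

0.18315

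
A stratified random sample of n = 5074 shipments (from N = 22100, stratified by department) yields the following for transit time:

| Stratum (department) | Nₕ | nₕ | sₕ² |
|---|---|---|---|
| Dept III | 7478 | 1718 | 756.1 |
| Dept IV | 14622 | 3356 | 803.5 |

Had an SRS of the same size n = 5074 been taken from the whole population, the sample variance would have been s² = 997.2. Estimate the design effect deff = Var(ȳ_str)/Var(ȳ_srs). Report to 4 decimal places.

0.7897

Var(ȳ_str) = Σ Wₕ²(1−fₕ)sₕ²/nₕ with Wₕ = Nₕ/22100:
  Dept III: (7478/22100)²·(1−1718/7478)·756.1/1718 = 0.038813202
  Dept IV: (14622/22100)²·(1−3356/14622)·803.5/3356 = 0.080752487
  → Var(ȳ_str) = 0.11956569.
Var(ȳ_srs) = (1 − 5074/22100)·997.2/5074 = 0.15140916.
deff = 0.11956569 / 0.15140916 = 0.7897.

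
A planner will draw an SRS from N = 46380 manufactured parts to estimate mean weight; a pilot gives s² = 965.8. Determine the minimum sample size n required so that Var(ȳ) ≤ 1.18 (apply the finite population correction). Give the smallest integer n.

Without fpc, n₀ = s²/D = 965.8/1.18 = 818.4746.
With fpc, (1 − n/N)·s²/n ≤ D requires n ≥ n₀/(1 + n₀/N) = 818.4746/(1 + 818.4746/46380) = 804.2813.
Rounding up, n = 805.

805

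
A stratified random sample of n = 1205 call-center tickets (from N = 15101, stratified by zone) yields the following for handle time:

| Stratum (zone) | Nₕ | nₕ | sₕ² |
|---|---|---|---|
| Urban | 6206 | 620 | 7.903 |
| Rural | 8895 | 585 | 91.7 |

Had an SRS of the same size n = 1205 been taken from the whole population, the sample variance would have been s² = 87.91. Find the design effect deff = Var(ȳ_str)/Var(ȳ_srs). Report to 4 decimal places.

Var(ȳ_str) = Σ Wₕ²(1−fₕ)sₕ²/nₕ with Wₕ = Nₕ/15101:
  Urban: (6206/15101)²·(1−620/6206)·7.903/620 = 0.0019377671
  Rural: (8895/15101)²·(1−585/8895)·91.7/585 = 0.050809981
  → Var(ȳ_str) = 0.052747748.
Var(ȳ_srs) = (1 − 1205/15101)·87.91/1205 = 0.067132888.
deff = 0.052747748 / 0.067132888 = 0.7857.

0.7857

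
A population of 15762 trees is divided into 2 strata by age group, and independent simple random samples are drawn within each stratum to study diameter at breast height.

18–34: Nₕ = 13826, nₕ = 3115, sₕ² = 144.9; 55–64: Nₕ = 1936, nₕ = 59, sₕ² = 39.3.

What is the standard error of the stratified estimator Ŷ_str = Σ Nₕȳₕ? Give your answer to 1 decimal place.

Var(Ŷ_str) = Σₕ Nₕ²(1 − fₕ)sₕ²/nₕ.
18–34: 13826²·(1 − 3115/13826)·144.9/3115 = 6.8886942 × 10^6.
55–64: 1936²·(1 − 59/1936)·39.3/59 = 2.4205283 × 10^6.
Sum = 9.3092225 × 10^6.
SE = √(9.3092225 × 10^6) = 3051.1.

3051.1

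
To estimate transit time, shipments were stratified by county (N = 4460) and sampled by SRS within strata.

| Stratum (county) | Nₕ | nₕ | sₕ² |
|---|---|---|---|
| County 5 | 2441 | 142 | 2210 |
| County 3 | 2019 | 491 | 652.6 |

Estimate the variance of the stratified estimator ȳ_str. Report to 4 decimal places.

Var(ȳ_str) = Σₕ Wₕ²(1 − fₕ)sₕ²/nₕ with Wₕ = Nₕ/N, N = 4460.
County 5: Wₕ = 0.54730942; term = 0.54730942²·(1 − 0.05817288)·2210/142 = 4.3907728.
County 3: Wₕ = 0.45269058; term = 0.45269058²·(1 − 0.24318970)·652.6/491 = 0.2061368.
Sum = 4.5969096.

4.5969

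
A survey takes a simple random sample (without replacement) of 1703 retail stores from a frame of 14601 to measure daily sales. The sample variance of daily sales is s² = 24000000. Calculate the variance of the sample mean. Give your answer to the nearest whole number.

Under SRS without replacement, Var(ȳ) = (1 − f)·s²/n with f = n/N = 1703/14601 = 0.11663585.
Var(ȳ) = (1 − 0.11663585)·24000000/1703 = 0.88336415·14092.777 = 12449.054.

12449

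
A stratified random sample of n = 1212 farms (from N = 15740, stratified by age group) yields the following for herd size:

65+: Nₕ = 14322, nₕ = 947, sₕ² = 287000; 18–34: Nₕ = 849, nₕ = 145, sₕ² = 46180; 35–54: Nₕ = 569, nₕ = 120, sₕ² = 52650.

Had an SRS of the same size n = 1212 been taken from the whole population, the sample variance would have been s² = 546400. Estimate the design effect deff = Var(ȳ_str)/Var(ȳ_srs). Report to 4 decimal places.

0.5661

Var(ȳ_str) = Σ Wₕ²(1−fₕ)sₕ²/nₕ with Wₕ = Nₕ/15740:
  65+: (14322/15740)²·(1−947/14322)·287000/947 = 234.3257
  18–34: (849/15740)²·(1−145/849)·46180/145 = 0.76834597
  35–54: (569/15740)²·(1−120/569)·52650/120 = 0.45244551
  → Var(ȳ_str) = 235.54649.
Var(ȳ_srs) = (1 − 1212/15740)·546400/1212 = 416.11098.
deff = 235.54649 / 416.11098 = 0.5661.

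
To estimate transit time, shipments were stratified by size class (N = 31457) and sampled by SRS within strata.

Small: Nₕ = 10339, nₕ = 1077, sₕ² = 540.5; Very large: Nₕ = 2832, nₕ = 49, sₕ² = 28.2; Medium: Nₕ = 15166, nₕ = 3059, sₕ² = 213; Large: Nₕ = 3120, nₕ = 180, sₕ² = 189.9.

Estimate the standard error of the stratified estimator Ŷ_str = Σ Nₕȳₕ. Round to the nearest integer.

Var(Ŷ_str) = Σₕ Nₕ²(1 − fₕ)sₕ²/nₕ.
Small: 10339²·(1 − 1077/10339)·540.5/1077 = 4.8057736 × 10^7.
Very large: 2832²·(1 − 49/2832)·28.2/49 = 4.5358584 × 10^6.
Medium: 15166²·(1 − 3059/15166)·213/3059 = 1.2785206 × 10^7.
Large: 3120²·(1 − 180/3120)·189.9/180 = 9.677304 × 10^6.
Sum = 7.5056104 × 10^7.
SE = √(7.5056104 × 10^7) = 8663.

8663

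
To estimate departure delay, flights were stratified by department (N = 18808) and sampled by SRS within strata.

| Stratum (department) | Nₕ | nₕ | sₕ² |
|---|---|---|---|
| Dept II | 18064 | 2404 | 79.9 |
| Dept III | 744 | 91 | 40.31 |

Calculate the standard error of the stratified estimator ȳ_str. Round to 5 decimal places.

0.16488

Var(ȳ_str) = Σₕ Wₕ²(1 − fₕ)sₕ²/nₕ with Wₕ = Nₕ/N, N = 18808.
Dept II: Wₕ = 0.96044236; term = 0.96044236²·(1 − 0.13308237)·79.9/2404 = 0.026578641.
Dept III: Wₕ = 0.03955764; term = 0.03955764²·(1 − 0.12231183)·40.31/91 = 6.083763 × 10^-4.
Sum = 0.027187017.
SE = √(0.027187017) = 0.16488.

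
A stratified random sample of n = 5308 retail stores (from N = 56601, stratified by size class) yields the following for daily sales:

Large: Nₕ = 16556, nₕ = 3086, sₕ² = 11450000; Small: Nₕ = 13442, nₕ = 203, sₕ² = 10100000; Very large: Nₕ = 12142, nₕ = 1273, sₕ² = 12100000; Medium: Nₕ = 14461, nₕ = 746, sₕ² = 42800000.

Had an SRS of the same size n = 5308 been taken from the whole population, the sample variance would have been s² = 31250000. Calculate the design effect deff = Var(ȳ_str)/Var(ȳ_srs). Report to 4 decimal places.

Var(ȳ_str) = Σ Wₕ²(1−fₕ)sₕ²/nₕ with Wₕ = Nₕ/56601:
  Large: (16556/56601)²·(1−3086/16556)·11450000/3086 = 258.27619
  Small: (13442/56601)²·(1−203/13442)·10100000/203 = 2763.7337
  Very large: (12142/56601)²·(1−1273/12142)·12100000/1273 = 391.55121
  Medium: (14461/56601)²·(1−746/14461)·42800000/746 = 3551.8194
  → Var(ȳ_str) = 6965.3805.
Var(ȳ_srs) = (1 − 5308/56601)·31250000/5308 = 5335.2295.
deff = 6965.3805 / 5335.2295 = 1.3055.

1.3055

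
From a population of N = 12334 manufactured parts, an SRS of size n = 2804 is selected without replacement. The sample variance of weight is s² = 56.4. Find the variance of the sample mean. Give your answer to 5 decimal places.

Under SRS without replacement, Var(ȳ) = (1 − f)·s²/n with f = n/N = 2804/12334 = 0.22733906.
Var(ȳ) = (1 − 0.22733906)·56.4/2804 = 0.77266094·0.020114123 = 0.015541397.

0.01554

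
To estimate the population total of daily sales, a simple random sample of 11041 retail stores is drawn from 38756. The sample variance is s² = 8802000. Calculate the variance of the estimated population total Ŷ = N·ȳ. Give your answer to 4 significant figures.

8.563 × 10^11

Var(Ŷ) = N²·Var(ȳ) = N²·(1 − n/N)·s²/n.
f = 11041/38756 = 0.28488492; Var(ȳ) = 0.71511508·8802000/11041 = 570.09718.
Var(Ŷ) = 38756² · 570.09718 = 8.5630166 × 10^11.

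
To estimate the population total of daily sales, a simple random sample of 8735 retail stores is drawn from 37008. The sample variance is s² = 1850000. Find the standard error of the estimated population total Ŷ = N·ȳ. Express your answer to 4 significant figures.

470700

Var(Ŷ) = N²·Var(ȳ) = N²·(1 − n/N)·s²/n.
f = 8735/37008 = 0.23603005; Var(ȳ) = 0.76396995·1850000/8735 = 161.80245.
Var(Ŷ) = 37008² · 161.80245 = 2.2160335 × 10^11.
SE(Ŷ) = √(2.2160335 × 10^11) = 470700.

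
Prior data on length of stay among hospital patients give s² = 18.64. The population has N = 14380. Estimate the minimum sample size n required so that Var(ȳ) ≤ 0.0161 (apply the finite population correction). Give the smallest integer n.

1072

Without fpc, n₀ = s²/D = 18.64/0.0161 = 1157.7640.
With fpc, (1 − n/N)·s²/n ≤ D requires n ≥ n₀/(1 + n₀/N) = 1157.7640/(1 + 1157.7640/14380) = 1071.4956.
Rounding up, n = 1072.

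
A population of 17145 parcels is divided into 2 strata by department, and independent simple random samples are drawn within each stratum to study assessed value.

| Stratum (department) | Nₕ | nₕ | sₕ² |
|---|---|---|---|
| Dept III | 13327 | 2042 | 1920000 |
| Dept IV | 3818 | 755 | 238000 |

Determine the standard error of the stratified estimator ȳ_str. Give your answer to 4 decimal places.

Var(ȳ_str) = Σₕ Wₕ²(1 − fₕ)sₕ²/nₕ with Wₕ = Nₕ/N, N = 17145.
Dept III: Wₕ = 0.77731117; term = 0.77731117²·(1 − 0.15322278)·1920000/2042 = 481.06579.
Dept IV: Wₕ = 0.22268883; term = 0.22268883²·(1 − 0.19774751)·238000/755 = 12.541167.
Sum = 493.60696.
SE = √(493.60696) = 22.2173.

22.2173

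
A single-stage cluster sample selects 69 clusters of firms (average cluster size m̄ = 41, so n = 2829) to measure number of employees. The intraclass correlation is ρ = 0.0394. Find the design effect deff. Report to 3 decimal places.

2.576

deff = 1 + (41 − 1)·0.0394 = 1 + 1.576 = 2.576.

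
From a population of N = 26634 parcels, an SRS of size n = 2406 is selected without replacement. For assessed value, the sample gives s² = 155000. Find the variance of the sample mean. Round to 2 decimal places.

58.60

Under SRS without replacement, Var(ȳ) = (1 − f)·s²/n with f = n/N = 2406/26634 = 0.09033566.
Var(ȳ) = (1 − 0.09033566)·155000/2406 = 0.90966434·64.422278 = 58.602649.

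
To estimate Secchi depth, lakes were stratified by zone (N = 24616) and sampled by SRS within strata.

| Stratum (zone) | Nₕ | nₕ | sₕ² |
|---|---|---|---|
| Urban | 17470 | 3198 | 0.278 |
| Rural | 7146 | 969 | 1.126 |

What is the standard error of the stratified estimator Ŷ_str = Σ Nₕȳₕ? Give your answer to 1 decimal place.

Var(Ŷ_str) = Σₕ Nₕ²(1 − fₕ)sₕ²/nₕ.
Urban: 17470²·(1 − 3198/17470)·0.278/3198 = 21674.25.
Rural: 7146²·(1 − 969/7146)·1.126/969 = 51292.661.
Sum = 72966.911.
SE = √(72966.911) = 270.1.

270.1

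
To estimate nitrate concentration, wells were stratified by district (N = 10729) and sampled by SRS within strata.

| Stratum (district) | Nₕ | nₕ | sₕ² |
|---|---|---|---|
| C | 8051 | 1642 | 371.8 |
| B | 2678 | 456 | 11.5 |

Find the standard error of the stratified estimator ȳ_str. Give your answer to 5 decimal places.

0.32063

Var(ȳ_str) = Σₕ Wₕ²(1 − fₕ)sₕ²/nₕ with Wₕ = Nₕ/N, N = 10729.
C: Wₕ = 0.75039612; term = 0.75039612²·(1 − 0.20394982)·371.8/1642 = 0.10149808.
B: Wₕ = 0.24960388; term = 0.24960388²·(1 − 0.17027633)·11.5/456 = 0.0013036744.
Sum = 0.10280175.
SE = √(0.10280175) = 0.32063.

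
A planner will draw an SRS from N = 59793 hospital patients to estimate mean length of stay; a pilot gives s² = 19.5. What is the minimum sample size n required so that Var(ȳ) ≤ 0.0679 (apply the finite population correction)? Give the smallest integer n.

Without fpc, n₀ = s²/D = 19.5/0.0679 = 287.1870.
With fpc, (1 − n/N)·s²/n ≤ D requires n ≥ n₀/(1 + n₀/N) = 287.1870/(1 + 287.1870/59793) = 285.8142.
Rounding up, n = 286.

286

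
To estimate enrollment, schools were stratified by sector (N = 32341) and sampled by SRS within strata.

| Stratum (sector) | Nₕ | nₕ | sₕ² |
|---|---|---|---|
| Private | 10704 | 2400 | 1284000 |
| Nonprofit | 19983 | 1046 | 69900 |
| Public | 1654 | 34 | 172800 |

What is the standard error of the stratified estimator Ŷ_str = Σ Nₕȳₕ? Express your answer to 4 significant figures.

294000

Var(Ŷ_str) = Σₕ Nₕ²(1 − fₕ)sₕ²/nₕ.
Private: 10704²·(1 − 2400/10704)·1284000/2400 = 4.7554019 × 10^10.
Nonprofit: 19983²·(1 − 1046/19983)·69900/1046 = 2.5288167 × 10^10.
Public: 1654²·(1 − 34/1654)·172800/34 = 1.3618063 × 10^10.
Sum = 8.6460249 × 10^10.
SE = √(8.6460249 × 10^10) = 294000.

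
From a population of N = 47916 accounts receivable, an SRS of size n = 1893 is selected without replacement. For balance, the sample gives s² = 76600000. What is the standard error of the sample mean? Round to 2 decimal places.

197.15

Under SRS without replacement, Var(ȳ) = (1 − f)·s²/n with f = n/N = 1893/47916 = 0.03950664.
Var(ȳ) = (1 − 0.03950664)·76600000/1893 = 0.96049336·40464.871 = 38866.24.
SE(ȳ) = √(38866.24) = 197.15.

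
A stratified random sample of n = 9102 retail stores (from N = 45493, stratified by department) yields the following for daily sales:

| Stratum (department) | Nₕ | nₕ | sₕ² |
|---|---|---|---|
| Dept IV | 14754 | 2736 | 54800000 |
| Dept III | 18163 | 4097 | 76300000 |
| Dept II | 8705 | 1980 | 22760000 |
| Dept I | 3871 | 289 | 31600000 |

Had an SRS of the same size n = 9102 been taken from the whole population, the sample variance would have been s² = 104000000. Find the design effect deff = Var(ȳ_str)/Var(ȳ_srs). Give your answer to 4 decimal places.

Var(ȳ_str) = Σ Wₕ²(1−fₕ)sₕ²/nₕ with Wₕ = Nₕ/45493:
  Dept IV: (14754/45493)²·(1−2736/14754)·54800000/2736 = 1716
  Dept III: (18163/45493)²·(1−4097/18163)·76300000/4097 = 2298.9399
  Dept II: (8705/45493)²·(1−1980/8705)·22760000/1980 = 325.14642
  Dept I: (3871/45493)²·(1−289/3871)·31600000/289 = 732.56951
  → Var(ȳ_str) = 5072.6558.
Var(ȳ_srs) = (1 − 9102/45493)·104000000/9102 = 9139.9942.
deff = 5072.6558 / 9139.9942 = 0.5550.

0.5550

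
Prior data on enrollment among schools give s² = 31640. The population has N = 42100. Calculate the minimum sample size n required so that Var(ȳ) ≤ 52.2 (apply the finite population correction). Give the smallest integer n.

Without fpc, n₀ = s²/D = 31640/52.2 = 606.1303.
With fpc, (1 − n/N)·s²/n ≤ D requires n ≥ n₀/(1 + n₀/N) = 606.1303/(1 + 606.1303/42100) = 597.5275.
Rounding up, n = 598.

598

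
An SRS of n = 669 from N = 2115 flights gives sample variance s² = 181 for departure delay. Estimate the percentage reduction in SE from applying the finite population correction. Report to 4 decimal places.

17.3146

f = n/N = 669/2115 = 0.31631206.
SE_no-fpc = √(s²/n) = 0.52014716; SE_fpc = √((1−f)s²/n) = 0.43008588.
Ratio = √(1−f) = 0.82685425. Reduction = 100·(1 − 0.82685425) = 17.3146%.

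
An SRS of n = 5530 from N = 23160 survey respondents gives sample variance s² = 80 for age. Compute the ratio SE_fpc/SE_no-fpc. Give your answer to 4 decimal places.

f = n/N = 5530/23160 = 0.23877375.
SE_no-fpc = √(s²/n) = 0.12027696; SE_fpc = √((1−f)s²/n) = 0.10493958.
Ratio = √(1−f) = 0.87248281.

0.8725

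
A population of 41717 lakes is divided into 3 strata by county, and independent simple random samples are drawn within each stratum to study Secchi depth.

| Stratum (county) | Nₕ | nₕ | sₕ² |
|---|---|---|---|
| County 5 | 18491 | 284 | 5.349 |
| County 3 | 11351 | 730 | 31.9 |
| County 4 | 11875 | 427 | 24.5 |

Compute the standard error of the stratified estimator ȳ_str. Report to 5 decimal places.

Var(ȳ_str) = Σₕ Wₕ²(1 − fₕ)sₕ²/nₕ with Wₕ = Nₕ/N, N = 41717.
County 5: Wₕ = 0.44324856; term = 0.44324856²·(1 − 0.01535882)·5.349/284 = 0.0036435683.
County 3: Wₕ = 0.27209531; term = 0.27209531²·(1 − 0.06431151)·31.9/730 = 0.0030272007.
County 4: Wₕ = 0.28465614; term = 0.28465614²·(1 − 0.03595789)·24.5/427 = 0.0044820357.
Sum = 0.011152805.
SE = √(0.011152805) = 0.10561.

0.10561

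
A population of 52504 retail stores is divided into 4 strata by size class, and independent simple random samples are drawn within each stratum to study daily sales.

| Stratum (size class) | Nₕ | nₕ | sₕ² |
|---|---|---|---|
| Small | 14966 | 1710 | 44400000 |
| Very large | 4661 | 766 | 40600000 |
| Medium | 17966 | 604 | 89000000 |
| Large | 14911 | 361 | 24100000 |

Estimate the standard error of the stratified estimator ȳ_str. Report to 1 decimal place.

155.4

Var(ȳ_str) = Σₕ Wₕ²(1 − fₕ)sₕ²/nₕ with Wₕ = Nₕ/N, N = 52504.
Small: Wₕ = 0.28504495; term = 0.28504495²·(1 − 0.11425899)·44400000/1710 = 1868.6171.
Very large: Wₕ = 0.08877419; term = 0.08877419²·(1 − 0.16434242)·40600000/766 = 349.05917.
Medium: Wₕ = 0.34218345; term = 0.34218345²·(1 − 0.03361906)·89000000/604 = 16673.218.
Large: Wₕ = 0.28399741; term = 0.28399741²·(1 − 0.02421031)·24100000/361 = 5254.0575.
Sum = 24144.952.
SE = √(24144.952) = 155.4.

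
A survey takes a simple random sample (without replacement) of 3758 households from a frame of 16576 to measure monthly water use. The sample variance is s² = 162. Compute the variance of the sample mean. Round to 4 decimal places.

0.0333

Under SRS without replacement, Var(ȳ) = (1 − f)·s²/n with f = n/N = 3758/16576 = 0.22671332.
Var(ȳ) = (1 − 0.22671332)·162/3758 = 0.77328668·0.043108036 = 0.03333487.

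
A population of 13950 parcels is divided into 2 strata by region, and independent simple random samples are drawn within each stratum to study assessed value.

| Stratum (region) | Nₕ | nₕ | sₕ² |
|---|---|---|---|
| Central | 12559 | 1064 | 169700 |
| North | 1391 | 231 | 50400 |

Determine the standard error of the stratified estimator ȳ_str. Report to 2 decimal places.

10.96

Var(ȳ_str) = Σₕ Wₕ²(1 − fₕ)sₕ²/nₕ with Wₕ = Nₕ/N, N = 13950.
Central: Wₕ = 0.90028674; term = 0.90028674²·(1 − 0.08472012)·169700/1064 = 118.31937.
North: Wₕ = 0.09971326; term = 0.09971326²·(1 − 0.16606758)·50400/231 = 1.8090695.
Sum = 120.12844.
SE = √(120.12844) = 10.96.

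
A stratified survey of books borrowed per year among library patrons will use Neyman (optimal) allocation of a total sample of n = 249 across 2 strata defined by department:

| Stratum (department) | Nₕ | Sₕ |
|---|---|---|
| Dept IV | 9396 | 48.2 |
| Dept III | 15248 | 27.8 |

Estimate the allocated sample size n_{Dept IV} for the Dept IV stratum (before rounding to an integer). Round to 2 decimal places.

128.62

Neyman allocation: nₕ = n·NₕSₕ / Σⱼ NⱼSⱼ.
Σ NⱼSⱼ = 9396·48.2 + 15248·27.8 = 876781.6.
n_{Dept IV} = 249·9396·48.2 / 876781.6 = 128.62.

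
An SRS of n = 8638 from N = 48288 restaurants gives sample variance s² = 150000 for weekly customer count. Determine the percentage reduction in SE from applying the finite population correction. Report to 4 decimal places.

9.3846

f = n/N = 8638/48288 = 0.17888502.
SE_no-fpc = √(s²/n) = 4.167149; SE_fpc = √((1−f)s²/n) = 3.7760785.
Ratio = √(1−f) = 0.90615395. Reduction = 100·(1 − 0.90615395) = 9.3846%.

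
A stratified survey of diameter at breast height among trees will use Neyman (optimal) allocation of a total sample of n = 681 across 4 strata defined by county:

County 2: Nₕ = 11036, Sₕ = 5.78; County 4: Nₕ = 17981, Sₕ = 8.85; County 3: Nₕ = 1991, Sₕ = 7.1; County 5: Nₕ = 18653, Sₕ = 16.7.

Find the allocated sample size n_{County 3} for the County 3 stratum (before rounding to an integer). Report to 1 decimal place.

17.5

Neyman allocation: nₕ = n·NₕSₕ / Σⱼ NⱼSⱼ.
Σ NⱼSⱼ = 11036·5.78 + 17981·8.85 + 1991·7.1 + 18653·16.7 = 548561.13.
n_{County 3} = 681·1991·7.1 / 548561.13 = 17.5.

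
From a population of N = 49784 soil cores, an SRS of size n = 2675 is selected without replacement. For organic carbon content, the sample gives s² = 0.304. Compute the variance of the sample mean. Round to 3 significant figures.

Under SRS without replacement, Var(ȳ) = (1 − f)·s²/n with f = n/N = 2675/49784 = 0.05373212.
Var(ȳ) = (1 − 0.05373212)·0.304/2675 = 0.94626788·1.1364486 × 10^-4 = 1.0753848 × 10^-4.

1.08 × 10^-4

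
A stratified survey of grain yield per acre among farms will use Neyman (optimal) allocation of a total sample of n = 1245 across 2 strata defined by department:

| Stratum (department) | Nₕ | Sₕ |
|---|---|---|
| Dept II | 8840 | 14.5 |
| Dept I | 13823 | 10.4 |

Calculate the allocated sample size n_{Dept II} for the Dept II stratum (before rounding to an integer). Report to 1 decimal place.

Neyman allocation: nₕ = n·NₕSₕ / Σⱼ NⱼSⱼ.
Σ NⱼSⱼ = 8840·14.5 + 13823·10.4 = 271939.2.
n_{Dept II} = 1245·8840·14.5 / 271939.2 = 586.8.

586.8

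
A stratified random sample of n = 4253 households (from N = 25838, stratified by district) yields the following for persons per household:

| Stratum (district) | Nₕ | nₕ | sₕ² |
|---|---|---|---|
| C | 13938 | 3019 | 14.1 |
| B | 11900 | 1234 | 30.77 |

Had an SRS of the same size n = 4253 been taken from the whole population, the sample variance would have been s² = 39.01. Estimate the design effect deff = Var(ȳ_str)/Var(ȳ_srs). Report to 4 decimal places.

Var(ȳ_str) = Σ Wₕ²(1−fₕ)sₕ²/nₕ with Wₕ = Nₕ/25838:
  C: (13938/25838)²·(1−3019/13938)·14.1/3019 = 0.001064686
  B: (11900/25838)²·(1−1234/11900)·30.77/1234 = 0.0047407067
  → Var(ȳ_str) = 0.0058053927.
Var(ȳ_srs) = (1 − 4253/25838)·39.01/4253 = 0.0076625572.
deff = 0.0058053927 / 0.0076625572 = 0.7576.

0.7576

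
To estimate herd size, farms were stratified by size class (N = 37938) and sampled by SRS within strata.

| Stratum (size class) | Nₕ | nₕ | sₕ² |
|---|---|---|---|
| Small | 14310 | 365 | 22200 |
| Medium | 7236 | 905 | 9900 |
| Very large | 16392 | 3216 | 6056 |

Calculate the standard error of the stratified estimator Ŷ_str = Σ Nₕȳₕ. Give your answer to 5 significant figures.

114210

Var(Ŷ_str) = Σₕ Nₕ²(1 − fₕ)sₕ²/nₕ.
Small: 14310²·(1 − 365/14310)·22200/365 = 1.2137193 × 10^10.
Medium: 7236²·(1 − 905/7236)·9900/905 = 5.0113818 × 10^8.
Very large: 16392²·(1 − 3216/16392)·6056/3216 = 4.0671047 × 10^8.
Sum = 1.3045042 × 10^10.
SE = √(1.3045042 × 10^10) = 114210.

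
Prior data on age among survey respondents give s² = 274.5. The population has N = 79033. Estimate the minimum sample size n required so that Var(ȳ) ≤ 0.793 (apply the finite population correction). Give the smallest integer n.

Without fpc, n₀ = s²/D = 274.5/0.793 = 346.1538.
With fpc, (1 − n/N)·s²/n ≤ D requires n ≥ n₀/(1 + n₀/N) = 346.1538/(1 + 346.1538/79033) = 344.6443.
Rounding up, n = 345.

345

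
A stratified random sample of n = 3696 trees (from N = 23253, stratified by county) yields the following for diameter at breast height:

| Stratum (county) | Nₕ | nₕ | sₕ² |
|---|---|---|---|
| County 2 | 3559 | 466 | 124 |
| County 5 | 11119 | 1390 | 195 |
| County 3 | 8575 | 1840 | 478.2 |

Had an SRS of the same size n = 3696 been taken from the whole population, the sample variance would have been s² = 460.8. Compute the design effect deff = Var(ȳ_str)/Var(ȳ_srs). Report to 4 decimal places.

Var(ȳ_str) = Σ Wₕ²(1−fₕ)sₕ²/nₕ with Wₕ = Nₕ/23253:
  County 2: (3559/23253)²·(1−466/3559)·124/466 = 0.005417335
  County 5: (11119/23253)²·(1−1390/11119)·195/1390 = 0.028066985
  County 3: (8575/23253)²·(1−1840/8575)·478.2/1840 = 0.027759107
  → Var(ȳ_str) = 0.061243427.
Var(ȳ_srs) = (1 − 3696/23253)·460.8/3696 = 0.10485853.
deff = 0.061243427 / 0.10485853 = 0.5841.

0.5841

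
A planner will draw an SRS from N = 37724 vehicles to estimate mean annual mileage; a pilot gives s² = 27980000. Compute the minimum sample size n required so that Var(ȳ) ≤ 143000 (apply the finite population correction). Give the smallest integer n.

195

Without fpc, n₀ = s²/D = 27980000/143000 = 195.6643.
With fpc, (1 − n/N)·s²/n ≤ D requires n ≥ n₀/(1 + n₀/N) = 195.6643/(1 + 195.6643/37724) = 194.6547.
Rounding up, n = 195.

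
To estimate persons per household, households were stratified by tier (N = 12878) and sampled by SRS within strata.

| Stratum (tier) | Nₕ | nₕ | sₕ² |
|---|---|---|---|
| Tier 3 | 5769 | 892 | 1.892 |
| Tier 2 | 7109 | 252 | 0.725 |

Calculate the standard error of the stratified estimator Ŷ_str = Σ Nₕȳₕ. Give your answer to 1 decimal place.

447.1

Var(Ŷ_str) = Σₕ Nₕ²(1 − fₕ)sₕ²/nₕ.
Tier 3: 5769²·(1 − 892/5769)·1.892/892 = 59677.356.
Tier 2: 7109²·(1 − 252/7109)·0.725/252 = 140242.66.
Sum = 199920.02.
SE = √(199920.02) = 447.1.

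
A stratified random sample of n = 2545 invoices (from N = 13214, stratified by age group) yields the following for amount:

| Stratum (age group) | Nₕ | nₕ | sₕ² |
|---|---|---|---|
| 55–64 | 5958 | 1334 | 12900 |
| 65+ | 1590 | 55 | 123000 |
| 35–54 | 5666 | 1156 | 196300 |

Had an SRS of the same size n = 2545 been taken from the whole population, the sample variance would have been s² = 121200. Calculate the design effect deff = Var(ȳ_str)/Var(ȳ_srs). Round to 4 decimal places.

1.4990

Var(ȳ_str) = Σ Wₕ²(1−fₕ)sₕ²/nₕ with Wₕ = Nₕ/13214:
  55–64: (5958/13214)²·(1−1334/5958)·12900/1334 = 1.5257508
  65+: (1590/13214)²·(1−55/1590)·123000/55 = 31.259305
  35–54: (5666/13214)²·(1−1156/5666)·196300/1156 = 24.851178
  → Var(ȳ_str) = 57.636234.
Var(ȳ_srs) = (1 − 2545/13214)·121200/2545 = 38.4507.
deff = 57.636234 / 38.4507 = 1.4990.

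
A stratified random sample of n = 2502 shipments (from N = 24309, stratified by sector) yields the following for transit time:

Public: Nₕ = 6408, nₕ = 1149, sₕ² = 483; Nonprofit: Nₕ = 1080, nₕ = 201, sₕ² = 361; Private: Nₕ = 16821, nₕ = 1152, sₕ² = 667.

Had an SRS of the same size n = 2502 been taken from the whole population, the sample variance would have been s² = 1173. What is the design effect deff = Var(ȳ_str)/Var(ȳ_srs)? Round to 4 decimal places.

Var(ȳ_str) = Σ Wₕ²(1−fₕ)sₕ²/nₕ with Wₕ = Nₕ/24309:
  Public: (6408/24309)²·(1−1149/6408)·483/1149 = 0.02397279
  Nonprofit: (1080/24309)²·(1−201/1080)·361/201 = 0.0028852908
  Private: (16821/24309)²·(1−1152/16821)·667/1152 = 0.2582452
  → Var(ȳ_str) = 0.28510328.
Var(ȳ_srs) = (1 − 2502/24309)·1173/2502 = 0.42057121.
deff = 0.28510328 / 0.42057121 = 0.6779.

0.6779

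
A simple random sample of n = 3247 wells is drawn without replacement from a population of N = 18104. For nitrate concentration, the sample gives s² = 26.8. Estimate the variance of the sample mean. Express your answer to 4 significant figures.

Under SRS without replacement, Var(ȳ) = (1 − f)·s²/n with f = n/N = 3247/18104 = 0.17935263.
Var(ȳ) = (1 − 0.17935263)·26.8/3247 = 0.82064737·0.0082537727 = 0.0067734369.

0.006773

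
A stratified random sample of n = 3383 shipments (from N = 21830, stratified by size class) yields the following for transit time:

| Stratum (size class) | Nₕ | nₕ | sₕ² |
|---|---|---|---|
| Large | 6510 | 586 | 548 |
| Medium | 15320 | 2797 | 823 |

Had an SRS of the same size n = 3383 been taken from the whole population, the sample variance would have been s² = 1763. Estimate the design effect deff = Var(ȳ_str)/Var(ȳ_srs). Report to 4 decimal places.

0.4408

Var(ȳ_str) = Σ Wₕ²(1−fₕ)sₕ²/nₕ with Wₕ = Nₕ/21830:
  Large: (6510/21830)²·(1−586/6510)·548/586 = 0.075678325
  Medium: (15320/21830)²·(1−2797/15320)·823/2797 = 0.11845872
  → Var(ȳ_str) = 0.19413705.
Var(ȳ_srs) = (1 − 3383/21830)·1763/3383 = 0.44037467.
deff = 0.19413705 / 0.44037467 = 0.4408.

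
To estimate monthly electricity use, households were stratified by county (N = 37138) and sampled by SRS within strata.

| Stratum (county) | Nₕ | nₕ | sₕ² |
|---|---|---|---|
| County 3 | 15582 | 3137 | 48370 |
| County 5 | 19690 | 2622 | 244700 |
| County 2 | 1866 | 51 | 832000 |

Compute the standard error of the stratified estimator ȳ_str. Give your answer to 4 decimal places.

Var(ȳ_str) = Σₕ Wₕ²(1 − fₕ)sₕ²/nₕ with Wₕ = Nₕ/N, N = 37138.
County 3: Wₕ = 0.41957025; term = 0.41957025²·(1 − 0.20132204)·48370/3137 = 2.167917.
County 5: Wₕ = 0.53018472; term = 0.53018472²·(1 − 0.13316404)·244700/2622 = 22.740112.
County 2: Wₕ = 0.05024503; term = 0.05024503²·(1 − 0.02733119)·832000/51 = 40.059396.
Sum = 64.967425.
SE = √(64.967425) = 8.0602.

8.0602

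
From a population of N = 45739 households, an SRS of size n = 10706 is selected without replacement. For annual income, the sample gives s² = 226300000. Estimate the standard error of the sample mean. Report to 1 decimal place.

Under SRS without replacement, Var(ȳ) = (1 − f)·s²/n with f = n/N = 10706/45739 = 0.23406721.
Var(ȳ) = (1 − 0.23406721)·226300000/10706 = 0.76593279·21137.68 = 16190.042.
SE(ȳ) = √(16190.042) = 127.2.

127.2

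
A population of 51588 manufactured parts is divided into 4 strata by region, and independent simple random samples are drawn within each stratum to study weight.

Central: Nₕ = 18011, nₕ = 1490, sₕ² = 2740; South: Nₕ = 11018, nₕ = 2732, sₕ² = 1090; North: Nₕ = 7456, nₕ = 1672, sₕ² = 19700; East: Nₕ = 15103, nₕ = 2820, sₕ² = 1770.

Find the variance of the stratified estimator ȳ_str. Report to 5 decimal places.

Var(ȳ_str) = Σₕ Wₕ²(1 − fₕ)sₕ²/nₕ with Wₕ = Nₕ/N, N = 51588.
Central: Wₕ = 0.34913158; term = 0.34913158²·(1 − 0.08272722)·2740/1490 = 0.2056085.
South: Wₕ = 0.21357680; term = 0.21357680²·(1 − 0.24795789)·1090/2732 = 0.013686617.
North: Wₕ = 0.14452974; term = 0.14452974²·(1 − 0.22424893)·19700/1672 = 0.19092674.
East: Wₕ = 0.29276188; term = 0.29276188²·(1 − 0.18671787)·1770/2820 = 0.043751651.
Sum = 0.45397351.

0.45397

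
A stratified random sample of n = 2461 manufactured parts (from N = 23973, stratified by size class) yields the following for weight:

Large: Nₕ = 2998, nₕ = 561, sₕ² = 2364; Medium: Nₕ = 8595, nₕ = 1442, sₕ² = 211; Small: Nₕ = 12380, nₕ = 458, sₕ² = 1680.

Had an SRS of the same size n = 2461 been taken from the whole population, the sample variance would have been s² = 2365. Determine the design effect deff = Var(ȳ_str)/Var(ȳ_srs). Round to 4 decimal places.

Var(ȳ_str) = Σ Wₕ²(1−fₕ)sₕ²/nₕ with Wₕ = Nₕ/23973:
  Large: (2998/23973)²·(1−561/2998)·2364/561 = 0.05357066
  Medium: (8595/23973)²·(1−1442/8595)·211/1442 = 0.015653322
  Small: (12380/23973)²·(1−458/12380)·1680/458 = 0.94203881
  → Var(ȳ_str) = 1.0112628.
Var(ȳ_srs) = (1 − 2461/23973)·2365/2461 = 0.86233882.
deff = 1.0112628 / 0.86233882 = 1.1727.

1.1727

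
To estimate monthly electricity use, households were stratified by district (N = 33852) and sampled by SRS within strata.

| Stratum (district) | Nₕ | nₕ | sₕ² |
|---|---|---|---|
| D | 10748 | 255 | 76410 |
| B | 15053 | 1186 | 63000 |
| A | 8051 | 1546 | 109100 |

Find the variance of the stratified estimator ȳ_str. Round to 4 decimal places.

42.3906

Var(ȳ_str) = Σₕ Wₕ²(1 − fₕ)sₕ²/nₕ with Wₕ = Nₕ/N, N = 33852.
D: Wₕ = 0.31749970; term = 0.31749970²·(1 − 0.02372534)·76410/255 = 29.489587.
B: Wₕ = 0.44467092; term = 0.44467092²·(1 − 0.07878828)·63000/1186 = 9.6759312.
A: Wₕ = 0.23782937; term = 0.23782937²·(1 − 0.19202584)·109100/1546 = 3.225104.
Sum = 42.390622.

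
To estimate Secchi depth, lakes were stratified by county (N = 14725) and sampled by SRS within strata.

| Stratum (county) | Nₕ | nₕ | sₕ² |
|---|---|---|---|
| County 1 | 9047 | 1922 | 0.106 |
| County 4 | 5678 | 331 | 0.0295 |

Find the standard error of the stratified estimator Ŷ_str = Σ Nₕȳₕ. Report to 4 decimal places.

Var(Ŷ_str) = Σₕ Nₕ²(1 − fₕ)sₕ²/nₕ.
County 1: 9047²·(1 − 1922/9047)·0.106/1922 = 3555.0191.
County 4: 5678²·(1 − 331/5678)·0.0295/331 = 2705.8243.
Sum = 6260.8434.
SE = √(6260.8434) = 79.1255.

79.1255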